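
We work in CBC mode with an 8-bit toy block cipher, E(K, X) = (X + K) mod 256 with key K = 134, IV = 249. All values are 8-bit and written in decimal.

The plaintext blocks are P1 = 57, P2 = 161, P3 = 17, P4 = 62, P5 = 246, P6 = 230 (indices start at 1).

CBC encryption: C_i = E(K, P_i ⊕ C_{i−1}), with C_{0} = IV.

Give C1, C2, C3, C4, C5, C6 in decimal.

C1: P1 ⊕ 249 = 192; E(K, 192) = 70.
C2: P2 ⊕ 70 = 231; E(K, 231) = 109.
C3: P3 ⊕ 109 = 124; E(K, 124) = 2.
C4: P4 ⊕ 2 = 60; E(K, 60) = 194.
C5: P5 ⊕ 194 = 52; E(K, 52) = 186.
C6: P6 ⊕ 186 = 92; E(K, 92) = 226.

C1 = 70, C2 = 109, C3 = 2, C4 = 194, C5 = 186, C6 = 226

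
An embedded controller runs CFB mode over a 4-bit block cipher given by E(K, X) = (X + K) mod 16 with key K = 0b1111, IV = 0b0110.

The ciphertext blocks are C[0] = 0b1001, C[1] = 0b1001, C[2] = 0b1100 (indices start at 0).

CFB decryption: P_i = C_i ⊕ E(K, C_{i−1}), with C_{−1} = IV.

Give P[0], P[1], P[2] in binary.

P[0] = 0b1100, P[1] = 0b0001, P[2] = 0b0100

P[0]: E(K, 0b0110) = 0b0101; 0b1001 ⊕ 0b0101 = 0b1100.
P[1]: E(K, 0b1001) = 0b1000; 0b1001 ⊕ 0b1000 = 0b0001.
P[2]: E(K, 0b1001) = 0b1000; 0b1100 ⊕ 0b1000 = 0b0100.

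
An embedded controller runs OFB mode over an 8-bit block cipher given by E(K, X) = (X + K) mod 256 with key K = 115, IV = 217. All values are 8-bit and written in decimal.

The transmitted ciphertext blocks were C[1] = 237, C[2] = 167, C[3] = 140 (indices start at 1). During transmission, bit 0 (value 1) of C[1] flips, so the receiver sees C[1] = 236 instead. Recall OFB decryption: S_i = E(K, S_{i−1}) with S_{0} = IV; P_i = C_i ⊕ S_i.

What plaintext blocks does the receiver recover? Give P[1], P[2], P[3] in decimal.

Only C[1] changed, to 236. In OFB, a change in C_i flips the same bit in P_i only; the keystream is unaffected. Decrypting the received ciphertext:
P[1]: S = E(K, 217) = 76; 236 ⊕ 76 = 160.
P[2]: S = E(K, 76) = 191; 167 ⊕ 191 = 24.
P[3]: S = E(K, 191) = 50; 140 ⊕ 50 = 190.
Blocks that differ from the original plaintext: P[1].

P[1] = 160, P[2] = 24, P[3] = 190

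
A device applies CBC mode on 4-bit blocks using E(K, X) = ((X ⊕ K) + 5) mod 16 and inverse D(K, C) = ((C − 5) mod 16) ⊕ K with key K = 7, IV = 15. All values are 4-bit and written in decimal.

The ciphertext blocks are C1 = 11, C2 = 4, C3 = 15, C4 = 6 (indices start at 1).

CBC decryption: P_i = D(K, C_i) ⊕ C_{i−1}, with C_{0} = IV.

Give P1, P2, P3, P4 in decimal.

P1 = 14, P2 = 3, P3 = 9, P4 = 9

P1: D(K, 11) = 1; 1 ⊕ 15 = 14.
P2: D(K, 4) = 8; 8 ⊕ 11 = 3.
P3: D(K, 15) = 13; 13 ⊕ 4 = 9.
P4: D(K, 6) = 6; 6 ⊕ 15 = 9.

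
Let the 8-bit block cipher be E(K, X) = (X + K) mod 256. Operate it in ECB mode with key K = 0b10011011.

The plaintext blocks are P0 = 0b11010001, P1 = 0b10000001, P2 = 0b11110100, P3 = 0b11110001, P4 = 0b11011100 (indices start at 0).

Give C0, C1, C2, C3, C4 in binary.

C0 = 0b01101100, C1 = 0b00011100, C2 = 0b10001111, C3 = 0b10001100, C4 = 0b01110111

ECB encryption: C_i = E(K, P_i).
C0: E(K, 0b11010001) = 0b01101100.
C1: E(K, 0b10000001) = 0b00011100.
C2: E(K, 0b11110100) = 0b10001111.
C3: E(K, 0b11110001) = 0b10001100.
C4: E(K, 0b11011100) = 0b01110111.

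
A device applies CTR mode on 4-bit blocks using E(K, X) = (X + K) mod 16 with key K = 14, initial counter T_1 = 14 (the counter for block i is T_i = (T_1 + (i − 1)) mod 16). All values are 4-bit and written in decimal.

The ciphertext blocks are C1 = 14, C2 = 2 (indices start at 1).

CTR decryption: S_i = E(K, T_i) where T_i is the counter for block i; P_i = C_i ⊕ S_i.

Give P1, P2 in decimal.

P1: T = 14, S = E(K, T) = 12; 14 ⊕ 12 = 2.
P2: T = 15, S = E(K, T) = 13; 2 ⊕ 13 = 15.

P1 = 2, P2 = 15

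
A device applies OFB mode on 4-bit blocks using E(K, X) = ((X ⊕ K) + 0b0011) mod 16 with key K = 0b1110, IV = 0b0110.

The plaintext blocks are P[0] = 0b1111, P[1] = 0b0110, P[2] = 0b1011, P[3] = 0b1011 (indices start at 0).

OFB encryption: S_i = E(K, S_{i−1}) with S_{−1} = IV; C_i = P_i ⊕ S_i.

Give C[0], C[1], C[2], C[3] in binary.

C[0] = 0b0100, C[1] = 0b1110, C[2] = 0b0010, C[3] = 0b0001

C[0]: S = E(K, 0b0110) = 0b1011; 0b1111 ⊕ 0b1011 = 0b0100.
C[1]: S = E(K, 0b1011) = 0b1000; 0b0110 ⊕ 0b1000 = 0b1110.
C[2]: S = E(K, 0b1000) = 0b1001; 0b1011 ⊕ 0b1001 = 0b0010.
C[3]: S = E(K, 0b1001) = 0b1010; 0b1011 ⊕ 0b1010 = 0b0001.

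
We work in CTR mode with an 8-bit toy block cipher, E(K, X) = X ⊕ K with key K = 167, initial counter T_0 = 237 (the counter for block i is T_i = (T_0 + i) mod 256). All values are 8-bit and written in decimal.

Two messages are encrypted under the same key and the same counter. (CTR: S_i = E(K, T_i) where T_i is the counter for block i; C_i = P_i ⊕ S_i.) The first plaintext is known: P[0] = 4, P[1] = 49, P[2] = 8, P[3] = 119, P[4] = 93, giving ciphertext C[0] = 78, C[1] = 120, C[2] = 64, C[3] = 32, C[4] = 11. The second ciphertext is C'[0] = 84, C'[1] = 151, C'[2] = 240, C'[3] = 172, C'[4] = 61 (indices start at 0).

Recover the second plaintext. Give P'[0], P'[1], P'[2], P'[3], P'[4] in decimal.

P'[0] = 30, P'[1] = 222, P'[2] = 184, P'[3] = 251, P'[4] = 107

In CTR with a reused counter, both messages share the same keystream S_i, so C_i ⊕ C'_i = P_i ⊕ P'_i and thus P'_i = P_i ⊕ C_i ⊕ C'_i.
P'[0]: 4 ⊕ 78 ⊕ 84 = 30.
P'[1]: 49 ⊕ 120 ⊕ 151 = 222.
P'[2]: 8 ⊕ 64 ⊕ 240 = 184.
P'[3]: 119 ⊕ 32 ⊕ 172 = 251.
P'[4]: 93 ⊕ 11 ⊕ 61 = 107.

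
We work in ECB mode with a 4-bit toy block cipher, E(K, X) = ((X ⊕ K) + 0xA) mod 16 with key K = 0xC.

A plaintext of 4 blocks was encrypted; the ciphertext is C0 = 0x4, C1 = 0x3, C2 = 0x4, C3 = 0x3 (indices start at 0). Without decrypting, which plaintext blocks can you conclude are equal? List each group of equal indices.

P0 = P2; P1 = P3

ECB encrypts each block independently with the same key, so equal ciphertext blocks imply equal plaintext blocks.
C0 = C2 = 0x4, so P0 = P2.
C1 = C3 = 0x3, so P1 = P3.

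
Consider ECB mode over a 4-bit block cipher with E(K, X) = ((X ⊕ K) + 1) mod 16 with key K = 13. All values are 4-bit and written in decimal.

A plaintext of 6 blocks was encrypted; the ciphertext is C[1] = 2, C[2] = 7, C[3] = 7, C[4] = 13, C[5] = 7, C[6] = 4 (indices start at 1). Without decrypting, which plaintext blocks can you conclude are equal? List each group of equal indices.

P[2] = P[3] = P[5]

ECB encrypts each block independently with the same key, so equal ciphertext blocks imply equal plaintext blocks.
C[2] = C[3] = C[5] = 7, so P[2] = P[3] = P[5].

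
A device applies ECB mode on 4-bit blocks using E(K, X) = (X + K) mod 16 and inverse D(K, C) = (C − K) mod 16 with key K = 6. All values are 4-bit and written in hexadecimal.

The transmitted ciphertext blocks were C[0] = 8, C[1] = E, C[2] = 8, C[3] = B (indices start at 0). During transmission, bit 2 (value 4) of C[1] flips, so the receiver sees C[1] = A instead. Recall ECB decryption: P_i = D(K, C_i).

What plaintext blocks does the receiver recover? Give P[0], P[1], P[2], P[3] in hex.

P[0] = 2, P[1] = 4, P[2] = 2, P[3] = 5

Only C[1] changed, to A. In ECB, a change in C_i affects only P_i. Decrypting the received ciphertext:
P[0]: D(K, 8) = 2.
P[1]: D(K, A) = 4.
P[2]: D(K, 8) = 2.
P[3]: D(K, B) = 5.
Blocks that differ from the original plaintext: P[1].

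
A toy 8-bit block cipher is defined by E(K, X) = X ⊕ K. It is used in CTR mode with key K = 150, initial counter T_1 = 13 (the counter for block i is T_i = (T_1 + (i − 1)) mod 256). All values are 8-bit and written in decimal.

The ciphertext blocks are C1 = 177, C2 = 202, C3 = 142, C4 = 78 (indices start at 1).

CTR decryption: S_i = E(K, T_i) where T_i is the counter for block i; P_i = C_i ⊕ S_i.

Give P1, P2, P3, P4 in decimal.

P1 = 42, P2 = 82, P3 = 23, P4 = 200

P1: T = 13, S = E(K, T) = 155; 177 ⊕ 155 = 42.
P2: T = 14, S = E(K, T) = 152; 202 ⊕ 152 = 82.
P3: T = 15, S = E(K, T) = 153; 142 ⊕ 153 = 23.
P4: T = 16, S = E(K, T) = 134; 78 ⊕ 134 = 200.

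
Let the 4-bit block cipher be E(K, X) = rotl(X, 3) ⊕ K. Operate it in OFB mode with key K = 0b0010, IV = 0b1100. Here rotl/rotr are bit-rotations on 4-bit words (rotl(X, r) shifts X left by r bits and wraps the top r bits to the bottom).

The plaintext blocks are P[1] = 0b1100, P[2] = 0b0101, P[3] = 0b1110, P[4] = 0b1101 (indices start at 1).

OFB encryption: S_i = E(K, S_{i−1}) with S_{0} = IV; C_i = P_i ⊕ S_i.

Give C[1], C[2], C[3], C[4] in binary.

C[1]: S = E(K, 0b1100) = 0b0100; 0b1100 ⊕ 0b0100 = 0b1000.
C[2]: S = E(K, 0b0100) = 0b0000; 0b0101 ⊕ 0b0000 = 0b0101.
C[3]: S = E(K, 0b0000) = 0b0010; 0b1110 ⊕ 0b0010 = 0b1100.
C[4]: S = E(K, 0b0010) = 0b0011; 0b1101 ⊕ 0b0011 = 0b1110.

C[1] = 0b1000, C[2] = 0b0101, C[3] = 0b1100, C[4] = 0b1110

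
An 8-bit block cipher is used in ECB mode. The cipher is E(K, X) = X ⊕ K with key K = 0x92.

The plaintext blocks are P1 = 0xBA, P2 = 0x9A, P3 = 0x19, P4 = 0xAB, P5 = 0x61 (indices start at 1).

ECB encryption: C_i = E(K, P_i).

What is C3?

C3: E(K, 0x19) = 0x8B.

C3 = 0x8B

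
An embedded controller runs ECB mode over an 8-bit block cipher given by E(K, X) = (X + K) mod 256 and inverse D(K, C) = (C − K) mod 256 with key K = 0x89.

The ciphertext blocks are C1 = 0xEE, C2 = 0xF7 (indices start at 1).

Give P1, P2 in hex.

ECB decryption: P_i = D(K, C_i).
P1: D(K, 0xEE) = 0x65.
P2: D(K, 0xF7) = 0x6E.

P1 = 0x65, P2 = 0x6E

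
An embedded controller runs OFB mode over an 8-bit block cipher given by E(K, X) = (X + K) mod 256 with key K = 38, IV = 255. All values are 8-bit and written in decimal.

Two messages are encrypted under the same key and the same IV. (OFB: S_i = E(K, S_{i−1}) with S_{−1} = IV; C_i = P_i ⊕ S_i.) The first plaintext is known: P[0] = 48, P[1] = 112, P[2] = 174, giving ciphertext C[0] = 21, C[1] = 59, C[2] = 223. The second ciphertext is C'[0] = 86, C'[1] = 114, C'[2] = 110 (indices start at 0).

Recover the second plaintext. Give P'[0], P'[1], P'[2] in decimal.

P'[0] = 115, P'[1] = 57, P'[2] = 31

In OFB with a reused IV, both messages share the same keystream S_i, so C_i ⊕ C'_i = P_i ⊕ P'_i and thus P'_i = P_i ⊕ C_i ⊕ C'_i.
P'[0]: 48 ⊕ 21 ⊕ 86 = 115.
P'[1]: 112 ⊕ 59 ⊕ 114 = 57.
P'[2]: 174 ⊕ 223 ⊕ 110 = 31.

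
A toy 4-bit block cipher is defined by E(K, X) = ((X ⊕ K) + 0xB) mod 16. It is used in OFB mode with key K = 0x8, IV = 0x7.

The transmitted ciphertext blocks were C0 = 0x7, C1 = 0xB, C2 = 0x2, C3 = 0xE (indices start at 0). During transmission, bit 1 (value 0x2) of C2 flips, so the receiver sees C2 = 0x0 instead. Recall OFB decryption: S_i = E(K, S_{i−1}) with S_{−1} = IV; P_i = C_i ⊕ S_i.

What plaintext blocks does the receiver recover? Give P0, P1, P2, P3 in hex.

Only C2 changed, to 0x0. In OFB, a change in C_i flips the same bit in P_i only; the keystream is unaffected. Decrypting the received ciphertext:
P0: S = E(K, 0x7) = 0xA; 0x7 ⊕ 0xA = 0xD.
P1: S = E(K, 0xA) = 0xD; 0xB ⊕ 0xD = 0x6.
P2: S = E(K, 0xD) = 0x0; 0x0 ⊕ 0x0 = 0x0.
P3: S = E(K, 0x0) = 0x3; 0xE ⊕ 0x3 = 0xD.
Blocks that differ from the original plaintext: P2.

P0 = 0xD, P1 = 0x6, P2 = 0x0, P3 = 0xD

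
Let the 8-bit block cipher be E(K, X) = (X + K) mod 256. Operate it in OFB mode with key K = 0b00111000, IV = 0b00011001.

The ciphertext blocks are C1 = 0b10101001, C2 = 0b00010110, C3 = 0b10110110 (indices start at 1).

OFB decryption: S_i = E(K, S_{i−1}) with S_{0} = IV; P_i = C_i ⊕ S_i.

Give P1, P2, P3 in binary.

P1 = 0b11111000, P2 = 0b10011111, P3 = 0b01110111

P1: S = E(K, 0b00011001) = 0b01010001; 0b10101001 ⊕ 0b01010001 = 0b11111000.
P2: S = E(K, 0b01010001) = 0b10001001; 0b00010110 ⊕ 0b10001001 = 0b10011111.
P3: S = E(K, 0b10001001) = 0b11000001; 0b10110110 ⊕ 0b11000001 = 0b01110111.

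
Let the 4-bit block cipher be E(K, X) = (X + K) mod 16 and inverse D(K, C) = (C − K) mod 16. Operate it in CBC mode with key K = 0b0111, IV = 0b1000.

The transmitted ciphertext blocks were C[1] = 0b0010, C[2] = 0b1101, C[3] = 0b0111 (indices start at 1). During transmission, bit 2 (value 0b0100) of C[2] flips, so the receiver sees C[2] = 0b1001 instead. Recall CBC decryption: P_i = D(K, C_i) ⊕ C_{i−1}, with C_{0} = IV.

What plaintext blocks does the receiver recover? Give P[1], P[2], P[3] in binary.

P[1] = 0b0011, P[2] = 0b0000, P[3] = 0b1001

Only C[2] changed, to 0b1001. In CBC, a change in C_i garbles P_i and flips the same bit in P_{i+1}. Decrypting the received ciphertext:
P[1]: D(K, 0b0010) = 0b1011; 0b1011 ⊕ 0b1000 = 0b0011.
P[2]: D(K, 0b1001) = 0b0010; 0b0010 ⊕ 0b0010 = 0b0000.
P[3]: D(K, 0b0111) = 0b0000; 0b0000 ⊕ 0b1001 = 0b1001.
Blocks that differ from the original plaintext: P[2], P[3].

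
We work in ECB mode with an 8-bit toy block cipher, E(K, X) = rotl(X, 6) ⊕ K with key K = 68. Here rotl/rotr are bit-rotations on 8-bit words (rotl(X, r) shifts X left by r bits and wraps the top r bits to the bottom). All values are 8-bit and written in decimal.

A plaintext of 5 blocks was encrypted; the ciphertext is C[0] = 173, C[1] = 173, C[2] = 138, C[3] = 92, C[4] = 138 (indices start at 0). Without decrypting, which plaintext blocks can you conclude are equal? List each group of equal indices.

P[0] = P[1]; P[2] = P[4]

ECB encrypts each block independently with the same key, so equal ciphertext blocks imply equal plaintext blocks.
C[0] = C[1] = 173, so P[0] = P[1].
C[2] = C[4] = 138, so P[2] = P[4].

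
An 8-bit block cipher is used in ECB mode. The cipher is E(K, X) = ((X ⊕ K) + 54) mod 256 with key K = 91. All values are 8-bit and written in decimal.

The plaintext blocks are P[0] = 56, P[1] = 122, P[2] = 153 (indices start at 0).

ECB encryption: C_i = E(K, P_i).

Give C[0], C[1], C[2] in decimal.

C[0]: E(K, 56) = 153.
C[1]: E(K, 122) = 87.
C[2]: E(K, 153) = 248.

C[0] = 153, C[1] = 87, C[2] = 248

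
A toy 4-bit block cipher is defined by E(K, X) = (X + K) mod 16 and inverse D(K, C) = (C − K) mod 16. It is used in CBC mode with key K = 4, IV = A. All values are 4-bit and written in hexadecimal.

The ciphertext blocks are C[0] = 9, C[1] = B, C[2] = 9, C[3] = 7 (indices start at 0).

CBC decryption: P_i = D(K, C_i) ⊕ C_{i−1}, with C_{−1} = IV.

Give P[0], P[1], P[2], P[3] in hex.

P[0]: D(K, 9) = 5; 5 ⊕ A = F.
P[1]: D(K, B) = 7; 7 ⊕ 9 = E.
P[2]: D(K, 9) = 5; 5 ⊕ B = E.
P[3]: D(K, 7) = 3; 3 ⊕ 9 = A.

P[0] = F, P[1] = E, P[2] = E, P[3] = A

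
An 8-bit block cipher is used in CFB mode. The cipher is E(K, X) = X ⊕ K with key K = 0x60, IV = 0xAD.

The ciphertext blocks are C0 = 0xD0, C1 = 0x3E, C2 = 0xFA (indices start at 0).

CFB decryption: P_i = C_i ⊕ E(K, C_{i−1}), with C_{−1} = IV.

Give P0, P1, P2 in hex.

P0 = 0x1D, P1 = 0x8E, P2 = 0xA4

P0: E(K, 0xAD) = 0xCD; 0xD0 ⊕ 0xCD = 0x1D.
P1: E(K, 0xD0) = 0xB0; 0x3E ⊕ 0xB0 = 0x8E.
P2: E(K, 0x3E) = 0x5E; 0xFA ⊕ 0x5E = 0xA4.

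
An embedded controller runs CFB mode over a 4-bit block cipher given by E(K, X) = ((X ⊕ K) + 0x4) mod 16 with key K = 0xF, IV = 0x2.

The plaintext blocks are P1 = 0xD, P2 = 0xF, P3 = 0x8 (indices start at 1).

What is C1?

CFB encryption: C_i = P_i ⊕ E(K, C_{i−1}), with C_{0} = IV.
C1: E(K, 0x2) = 0x1; 0xD ⊕ 0x1 = 0xC.

C1 = 0xC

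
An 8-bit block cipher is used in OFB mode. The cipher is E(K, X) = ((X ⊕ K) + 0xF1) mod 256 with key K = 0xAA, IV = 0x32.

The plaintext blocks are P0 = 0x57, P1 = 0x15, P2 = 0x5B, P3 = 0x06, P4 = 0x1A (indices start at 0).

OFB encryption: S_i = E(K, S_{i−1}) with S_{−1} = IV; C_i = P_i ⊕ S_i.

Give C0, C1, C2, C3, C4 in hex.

C0 = 0xDE, C1 = 0x01, C2 = 0xF4, C3 = 0xF0, C4 = 0x57

C0: S = E(K, 0x32) = 0x89; 0x57 ⊕ 0x89 = 0xDE.
C1: S = E(K, 0x89) = 0x14; 0x15 ⊕ 0x14 = 0x01.
C2: S = E(K, 0x14) = 0xAF; 0x5B ⊕ 0xAF = 0xF4.
C3: S = E(K, 0xAF) = 0xF6; 0x06 ⊕ 0xF6 = 0xF0.
C4: S = E(K, 0xF6) = 0x4D; 0x1A ⊕ 0x4D = 0x57.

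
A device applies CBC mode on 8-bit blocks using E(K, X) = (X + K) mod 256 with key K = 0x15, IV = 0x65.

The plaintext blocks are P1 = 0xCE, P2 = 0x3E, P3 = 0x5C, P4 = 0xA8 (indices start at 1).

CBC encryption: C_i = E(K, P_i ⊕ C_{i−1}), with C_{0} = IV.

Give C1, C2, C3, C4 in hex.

C1 = 0xC0, C2 = 0x13, C3 = 0x64, C4 = 0xE1

C1: P1 ⊕ 0x65 = 0xAB; E(K, 0xAB) = 0xC0.
C2: P2 ⊕ 0xC0 = 0xFE; E(K, 0xFE) = 0x13.
C3: P3 ⊕ 0x13 = 0x4F; E(K, 0x4F) = 0x64.
C4: P4 ⊕ 0x64 = 0xCC; E(K, 0xCC) = 0xE1.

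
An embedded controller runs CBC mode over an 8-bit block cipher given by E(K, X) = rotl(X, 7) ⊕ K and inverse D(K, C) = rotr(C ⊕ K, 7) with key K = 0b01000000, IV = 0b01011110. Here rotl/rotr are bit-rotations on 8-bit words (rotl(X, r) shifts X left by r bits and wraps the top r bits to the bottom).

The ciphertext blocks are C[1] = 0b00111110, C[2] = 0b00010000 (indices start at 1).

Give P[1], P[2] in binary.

CBC decryption: P_i = D(K, C_i) ⊕ C_{i−1}, with C_{0} = IV.
P[1]: D(K, 0b00111110) = 0b11111100; 0b11111100 ⊕ 0b01011110 = 0b10100010.
P[2]: D(K, 0b00010000) = 0b10100000; 0b10100000 ⊕ 0b00111110 = 0b10011110.

P[1] = 0b10100010, P[2] = 0b10011110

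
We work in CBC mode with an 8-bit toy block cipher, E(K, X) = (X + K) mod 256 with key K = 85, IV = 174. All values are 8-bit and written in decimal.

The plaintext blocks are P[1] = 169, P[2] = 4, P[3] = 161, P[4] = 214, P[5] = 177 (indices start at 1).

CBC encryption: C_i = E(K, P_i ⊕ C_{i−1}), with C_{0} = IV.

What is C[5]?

C[5] = 18

C[1]: P[1] ⊕ 174 = 7; E(K, 7) = 92.
C[2]: P[2] ⊕ 92 = 88; E(K, 88) = 173.
C[3]: P[3] ⊕ 173 = 12; E(K, 12) = 97.
C[4]: P[4] ⊕ 97 = 183; E(K, 183) = 12.
C[5]: P[5] ⊕ 12 = 189; E(K, 189) = 18.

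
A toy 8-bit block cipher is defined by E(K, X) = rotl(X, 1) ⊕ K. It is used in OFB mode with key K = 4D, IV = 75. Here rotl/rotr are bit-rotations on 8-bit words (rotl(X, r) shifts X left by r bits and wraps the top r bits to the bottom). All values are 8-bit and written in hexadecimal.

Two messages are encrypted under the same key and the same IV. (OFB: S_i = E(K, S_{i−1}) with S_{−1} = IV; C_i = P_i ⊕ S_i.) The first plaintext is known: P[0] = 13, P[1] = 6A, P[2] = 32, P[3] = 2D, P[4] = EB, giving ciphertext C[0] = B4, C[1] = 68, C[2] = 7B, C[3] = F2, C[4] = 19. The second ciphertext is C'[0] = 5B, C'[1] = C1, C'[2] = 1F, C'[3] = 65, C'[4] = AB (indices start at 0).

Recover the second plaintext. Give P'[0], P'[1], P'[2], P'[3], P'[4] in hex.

P'[0] = FC, P'[1] = C3, P'[2] = 56, P'[3] = BA, P'[4] = 59

In OFB with a reused IV, both messages share the same keystream S_i, so C_i ⊕ C'_i = P_i ⊕ P'_i and thus P'_i = P_i ⊕ C_i ⊕ C'_i.
P'[0]: 13 ⊕ B4 ⊕ 5B = FC.
P'[1]: 6A ⊕ 68 ⊕ C1 = C3.
P'[2]: 32 ⊕ 7B ⊕ 1F = 56.
P'[3]: 2D ⊕ F2 ⊕ 65 = BA.
P'[4]: EB ⊕ 19 ⊕ AB = 59.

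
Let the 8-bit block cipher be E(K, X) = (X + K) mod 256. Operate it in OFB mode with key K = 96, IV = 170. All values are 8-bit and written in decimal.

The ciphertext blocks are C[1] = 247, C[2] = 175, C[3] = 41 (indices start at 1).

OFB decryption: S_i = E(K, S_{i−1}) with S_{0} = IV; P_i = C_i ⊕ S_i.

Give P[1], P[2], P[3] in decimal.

P[1] = 253, P[2] = 197, P[3] = 227

P[1]: S = E(K, 170) = 10; 247 ⊕ 10 = 253.
P[2]: S = E(K, 10) = 106; 175 ⊕ 106 = 197.
P[3]: S = E(K, 106) = 202; 41 ⊕ 202 = 227.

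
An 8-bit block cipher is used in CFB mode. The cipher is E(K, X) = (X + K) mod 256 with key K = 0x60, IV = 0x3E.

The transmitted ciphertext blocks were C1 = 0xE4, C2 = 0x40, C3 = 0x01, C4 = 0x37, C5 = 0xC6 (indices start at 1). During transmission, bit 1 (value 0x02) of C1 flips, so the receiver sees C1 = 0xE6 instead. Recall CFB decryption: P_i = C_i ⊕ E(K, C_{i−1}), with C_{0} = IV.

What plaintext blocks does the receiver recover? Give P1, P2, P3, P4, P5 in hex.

P1 = 0x78, P2 = 0x06, P3 = 0xA1, P4 = 0x56, P5 = 0x51

Only C1 changed, to 0xE6. In CFB, a change in C_i flips the same bit in P_i and garbles P_{i+1}. Decrypting the received ciphertext:
P1: E(K, 0x3E) = 0x9E; 0xE6 ⊕ 0x9E = 0x78.
P2: E(K, 0xE6) = 0x46; 0x40 ⊕ 0x46 = 0x06.
P3: E(K, 0x40) = 0xA0; 0x01 ⊕ 0xA0 = 0xA1.
P4: E(K, 0x01) = 0x61; 0x37 ⊕ 0x61 = 0x56.
P5: E(K, 0x37) = 0x97; 0xC6 ⊕ 0x97 = 0x51.
Blocks that differ from the original plaintext: P1, P2.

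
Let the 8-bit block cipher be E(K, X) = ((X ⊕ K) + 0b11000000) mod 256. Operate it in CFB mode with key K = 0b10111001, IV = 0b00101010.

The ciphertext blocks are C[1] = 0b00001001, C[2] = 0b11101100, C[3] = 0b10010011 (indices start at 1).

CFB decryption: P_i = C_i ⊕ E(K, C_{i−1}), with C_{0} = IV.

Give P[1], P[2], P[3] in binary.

P[1] = 0b01011010, P[2] = 0b10011100, P[3] = 0b10000110

P[1]: E(K, 0b00101010) = 0b01010011; 0b00001001 ⊕ 0b01010011 = 0b01011010.
P[2]: E(K, 0b00001001) = 0b01110000; 0b11101100 ⊕ 0b01110000 = 0b10011100.
P[3]: E(K, 0b11101100) = 0b00010101; 0b10010011 ⊕ 0b00010101 = 0b10000110.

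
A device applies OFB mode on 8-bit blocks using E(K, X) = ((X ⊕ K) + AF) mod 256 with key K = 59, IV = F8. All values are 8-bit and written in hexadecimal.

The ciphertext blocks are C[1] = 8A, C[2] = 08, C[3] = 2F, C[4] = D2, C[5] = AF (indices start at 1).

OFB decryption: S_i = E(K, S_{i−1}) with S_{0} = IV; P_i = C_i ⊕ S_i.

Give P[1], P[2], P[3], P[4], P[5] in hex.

P[1]: S = E(K, F8) = 50; 8A ⊕ 50 = DA.
P[2]: S = E(K, 50) = B8; 08 ⊕ B8 = B0.
P[3]: S = E(K, B8) = 90; 2F ⊕ 90 = BF.
P[4]: S = E(K, 90) = 78; D2 ⊕ 78 = AA.
P[5]: S = E(K, 78) = D0; AF ⊕ D0 = 7F.

P[1] = DA, P[2] = B0, P[3] = BF, P[4] = AA, P[5] = 7F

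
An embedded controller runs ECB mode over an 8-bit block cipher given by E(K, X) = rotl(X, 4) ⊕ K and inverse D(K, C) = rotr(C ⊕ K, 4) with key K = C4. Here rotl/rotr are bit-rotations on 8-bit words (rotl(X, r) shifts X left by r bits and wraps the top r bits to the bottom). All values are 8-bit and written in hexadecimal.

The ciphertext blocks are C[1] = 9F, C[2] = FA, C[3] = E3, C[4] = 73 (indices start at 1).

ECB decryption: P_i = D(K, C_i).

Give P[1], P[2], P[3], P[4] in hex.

P[1]: D(K, 9F) = B5.
P[2]: D(K, FA) = E3.
P[3]: D(K, E3) = 72.
P[4]: D(K, 73) = 7B.

P[1] = B5, P[2] = E3, P[3] = 72, P[4] = 7B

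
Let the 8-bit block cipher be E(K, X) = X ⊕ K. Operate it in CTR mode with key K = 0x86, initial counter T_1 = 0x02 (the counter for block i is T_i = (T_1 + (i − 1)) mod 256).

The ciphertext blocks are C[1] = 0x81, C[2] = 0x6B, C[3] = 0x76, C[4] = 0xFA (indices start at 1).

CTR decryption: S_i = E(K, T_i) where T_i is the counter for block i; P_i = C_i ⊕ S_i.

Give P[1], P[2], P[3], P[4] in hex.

P[1] = 0x05, P[2] = 0xEE, P[3] = 0xF4, P[4] = 0x79

P[1]: T = 0x02, S = E(K, T) = 0x84; 0x81 ⊕ 0x84 = 0x05.
P[2]: T = 0x03, S = E(K, T) = 0x85; 0x6B ⊕ 0x85 = 0xEE.
P[3]: T = 0x04, S = E(K, T) = 0x82; 0x76 ⊕ 0x82 = 0xF4.
P[4]: T = 0x05, S = E(K, T) = 0x83; 0xFA ⊕ 0x83 = 0x79.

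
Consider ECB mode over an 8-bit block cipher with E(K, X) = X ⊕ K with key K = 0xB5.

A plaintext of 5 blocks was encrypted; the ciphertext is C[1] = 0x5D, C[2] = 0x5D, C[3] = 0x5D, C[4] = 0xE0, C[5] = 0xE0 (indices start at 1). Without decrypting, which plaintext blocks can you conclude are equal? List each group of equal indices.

P[1] = P[2] = P[3]; P[4] = P[5]

ECB encrypts each block independently with the same key, so equal ciphertext blocks imply equal plaintext blocks.
C[1] = C[2] = C[3] = 0x5D, so P[1] = P[2] = P[3].
C[4] = C[5] = 0xE0, so P[4] = P[5].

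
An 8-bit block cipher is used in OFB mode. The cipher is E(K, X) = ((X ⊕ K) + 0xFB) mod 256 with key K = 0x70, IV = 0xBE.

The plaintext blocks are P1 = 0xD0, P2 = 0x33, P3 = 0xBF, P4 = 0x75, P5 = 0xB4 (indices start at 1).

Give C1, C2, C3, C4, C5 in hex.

OFB encryption: S_i = E(K, S_{i−1}) with S_{0} = IV; C_i = P_i ⊕ S_i.
C1: S = E(K, 0xBE) = 0xC9; 0xD0 ⊕ 0xC9 = 0x19.
C2: S = E(K, 0xC9) = 0xB4; 0x33 ⊕ 0xB4 = 0x87.
C3: S = E(K, 0xB4) = 0xBF; 0xBF ⊕ 0xBF = 0x00.
C4: S = E(K, 0xBF) = 0xCA; 0x75 ⊕ 0xCA = 0xBF.
C5: S = E(K, 0xCA) = 0xB5; 0xB4 ⊕ 0xB5 = 0x01.

C1 = 0x19, C2 = 0x87, C3 = 0x00, C4 = 0xBF, C5 = 0x01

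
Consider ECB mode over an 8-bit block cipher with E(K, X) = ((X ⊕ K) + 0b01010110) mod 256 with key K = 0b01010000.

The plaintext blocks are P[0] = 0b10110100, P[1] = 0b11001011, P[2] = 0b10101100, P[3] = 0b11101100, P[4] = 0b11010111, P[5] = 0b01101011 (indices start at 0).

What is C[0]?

ECB encryption: C_i = E(K, P_i).
C[0]: E(K, 0b10110100) = 0b00111010.

C[0] = 0b00111010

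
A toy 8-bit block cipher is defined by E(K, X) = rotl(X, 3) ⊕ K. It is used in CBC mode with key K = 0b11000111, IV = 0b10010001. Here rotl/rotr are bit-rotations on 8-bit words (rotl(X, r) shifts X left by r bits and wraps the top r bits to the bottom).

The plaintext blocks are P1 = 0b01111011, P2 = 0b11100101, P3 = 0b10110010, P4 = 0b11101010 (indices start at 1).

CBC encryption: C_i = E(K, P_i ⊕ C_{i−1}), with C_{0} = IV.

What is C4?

C4 = 0b00011001

C1: P1 ⊕ 0b10010001 = 0b11101010; E(K, 0b11101010) = 0b10010000.
C2: P2 ⊕ 0b10010000 = 0b01110101; E(K, 0b01110101) = 0b01101100.
C3: P3 ⊕ 0b01101100 = 0b11011110; E(K, 0b11011110) = 0b00110001.
C4: P4 ⊕ 0b00110001 = 0b11011011; E(K, 0b11011011) = 0b00011001.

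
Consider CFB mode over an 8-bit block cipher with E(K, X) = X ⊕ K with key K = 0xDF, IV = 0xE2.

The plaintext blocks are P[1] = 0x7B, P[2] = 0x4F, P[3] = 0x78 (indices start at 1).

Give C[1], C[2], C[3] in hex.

C[1] = 0x46, C[2] = 0xD6, C[3] = 0x71

CFB encryption: C_i = P_i ⊕ E(K, C_{i−1}), with C_{0} = IV.
C[1]: E(K, 0xE2) = 0x3D; 0x7B ⊕ 0x3D = 0x46.
C[2]: E(K, 0x46) = 0x99; 0x4F ⊕ 0x99 = 0xD6.
C[3]: E(K, 0xD6) = 0x09; 0x78 ⊕ 0x09 = 0x71.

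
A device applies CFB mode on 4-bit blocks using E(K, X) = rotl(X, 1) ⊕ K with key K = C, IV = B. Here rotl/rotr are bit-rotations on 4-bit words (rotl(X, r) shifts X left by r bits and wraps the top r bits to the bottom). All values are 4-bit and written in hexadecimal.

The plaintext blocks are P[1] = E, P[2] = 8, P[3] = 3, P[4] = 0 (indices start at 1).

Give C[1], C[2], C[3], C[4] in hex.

C[1] = 5, C[2] = E, C[3] = 2, C[4] = 8

CFB encryption: C_i = P_i ⊕ E(K, C_{i−1}), with C_{0} = IV.
C[1]: E(K, B) = B; E ⊕ B = 5.
C[2]: E(K, 5) = 6; 8 ⊕ 6 = E.
C[3]: E(K, E) = 1; 3 ⊕ 1 = 2.
C[4]: E(K, 2) = 8; 0 ⊕ 8 = 8.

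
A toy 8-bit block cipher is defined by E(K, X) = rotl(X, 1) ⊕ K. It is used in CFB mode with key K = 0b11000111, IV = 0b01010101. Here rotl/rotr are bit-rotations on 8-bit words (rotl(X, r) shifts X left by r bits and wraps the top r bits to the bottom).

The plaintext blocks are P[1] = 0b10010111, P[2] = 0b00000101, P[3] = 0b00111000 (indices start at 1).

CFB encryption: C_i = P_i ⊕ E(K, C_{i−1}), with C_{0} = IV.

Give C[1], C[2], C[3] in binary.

C[1]: E(K, 0b01010101) = 0b01101101; 0b10010111 ⊕ 0b01101101 = 0b11111010.
C[2]: E(K, 0b11111010) = 0b00110010; 0b00000101 ⊕ 0b00110010 = 0b00110111.
C[3]: E(K, 0b00110111) = 0b10101001; 0b00111000 ⊕ 0b10101001 = 0b10010001.

C[1] = 0b11111010, C[2] = 0b00110111, C[3] = 0b10010001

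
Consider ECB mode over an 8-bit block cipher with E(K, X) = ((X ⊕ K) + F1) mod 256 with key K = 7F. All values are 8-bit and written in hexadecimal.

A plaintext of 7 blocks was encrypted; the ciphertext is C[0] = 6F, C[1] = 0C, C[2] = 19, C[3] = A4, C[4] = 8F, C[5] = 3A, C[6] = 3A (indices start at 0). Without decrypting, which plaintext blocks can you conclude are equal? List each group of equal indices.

P[5] = P[6]

ECB encrypts each block independently with the same key, so equal ciphertext blocks imply equal plaintext blocks.
C[5] = C[6] = 3A, so P[5] = P[6].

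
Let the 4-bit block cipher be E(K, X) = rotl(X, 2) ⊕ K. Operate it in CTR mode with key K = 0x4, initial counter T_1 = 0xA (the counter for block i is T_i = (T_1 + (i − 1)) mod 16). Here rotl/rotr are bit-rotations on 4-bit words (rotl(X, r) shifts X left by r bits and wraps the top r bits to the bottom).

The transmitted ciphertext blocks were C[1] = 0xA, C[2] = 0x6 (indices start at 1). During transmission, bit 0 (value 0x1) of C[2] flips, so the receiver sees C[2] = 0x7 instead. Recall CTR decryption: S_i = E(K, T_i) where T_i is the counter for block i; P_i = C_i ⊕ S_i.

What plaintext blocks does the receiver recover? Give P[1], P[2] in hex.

P[1] = 0x4, P[2] = 0xD

Only C[2] changed, to 0x7. In CTR, a change in C_i flips the same bit in P_i only; the keystream is unaffected. Decrypting the received ciphertext:
P[1]: T = 0xA, S = E(K, T) = 0xE; 0xA ⊕ 0xE = 0x4.
P[2]: T = 0xB, S = E(K, T) = 0xA; 0x7 ⊕ 0xA = 0xD.
Blocks that differ from the original plaintext: P[2].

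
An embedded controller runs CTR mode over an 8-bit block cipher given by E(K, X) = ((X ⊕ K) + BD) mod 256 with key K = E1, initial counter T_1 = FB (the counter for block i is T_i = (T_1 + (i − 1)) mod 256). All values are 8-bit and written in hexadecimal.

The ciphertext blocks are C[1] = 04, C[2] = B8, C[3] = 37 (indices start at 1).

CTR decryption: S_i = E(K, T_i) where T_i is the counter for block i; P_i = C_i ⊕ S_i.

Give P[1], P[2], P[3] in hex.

P[1]: T = FB, S = E(K, T) = D7; 04 ⊕ D7 = D3.
P[2]: T = FC, S = E(K, T) = DA; B8 ⊕ DA = 62.
P[3]: T = FD, S = E(K, T) = D9; 37 ⊕ D9 = EE.

P[1] = D3, P[2] = 62, P[3] = EE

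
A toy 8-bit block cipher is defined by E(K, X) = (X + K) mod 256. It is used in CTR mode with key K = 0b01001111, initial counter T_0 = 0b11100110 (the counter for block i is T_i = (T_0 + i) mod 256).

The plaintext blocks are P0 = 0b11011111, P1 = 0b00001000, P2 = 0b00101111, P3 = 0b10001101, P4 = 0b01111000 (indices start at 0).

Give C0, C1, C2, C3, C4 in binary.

C0 = 0b11101010, C1 = 0b00111110, C2 = 0b00011000, C3 = 0b10110101, C4 = 0b01000001

CTR encryption: S_i = E(K, T_i) where T_i is the counter for block i; C_i = P_i ⊕ S_i.
C0: T = 0b11100110, S = E(K, T) = 0b00110101; 0b11011111 ⊕ 0b00110101 = 0b11101010.
C1: T = 0b11100111, S = E(K, T) = 0b00110110; 0b00001000 ⊕ 0b00110110 = 0b00111110.
C2: T = 0b11101000, S = E(K, T) = 0b00110111; 0b00101111 ⊕ 0b00110111 = 0b00011000.
C3: T = 0b11101001, S = E(K, T) = 0b00111000; 0b10001101 ⊕ 0b00111000 = 0b10110101.
C4: T = 0b11101010, S = E(K, T) = 0b00111001; 0b01111000 ⊕ 0b00111001 = 0b01000001.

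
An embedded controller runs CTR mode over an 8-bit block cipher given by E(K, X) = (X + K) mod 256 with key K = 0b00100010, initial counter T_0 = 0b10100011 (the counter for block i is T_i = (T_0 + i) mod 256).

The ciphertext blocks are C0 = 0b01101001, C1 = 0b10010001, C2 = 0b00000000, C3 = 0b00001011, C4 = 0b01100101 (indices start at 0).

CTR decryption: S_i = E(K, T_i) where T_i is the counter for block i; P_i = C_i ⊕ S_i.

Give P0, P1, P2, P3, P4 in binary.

P0: T = 0b10100011, S = E(K, T) = 0b11000101; 0b01101001 ⊕ 0b11000101 = 0b10101100.
P1: T = 0b10100100, S = E(K, T) = 0b11000110; 0b10010001 ⊕ 0b11000110 = 0b01010111.
P2: T = 0b10100101, S = E(K, T) = 0b11000111; 0b00000000 ⊕ 0b11000111 = 0b11000111.
P3: T = 0b10100110, S = E(K, T) = 0b11001000; 0b00001011 ⊕ 0b11001000 = 0b11000011.
P4: T = 0b10100111, S = E(K, T) = 0b11001001; 0b01100101 ⊕ 0b11001001 = 0b10101100.

P0 = 0b10101100, P1 = 0b01010111, P2 = 0b11000111, P3 = 0b11000011, P4 = 0b10101100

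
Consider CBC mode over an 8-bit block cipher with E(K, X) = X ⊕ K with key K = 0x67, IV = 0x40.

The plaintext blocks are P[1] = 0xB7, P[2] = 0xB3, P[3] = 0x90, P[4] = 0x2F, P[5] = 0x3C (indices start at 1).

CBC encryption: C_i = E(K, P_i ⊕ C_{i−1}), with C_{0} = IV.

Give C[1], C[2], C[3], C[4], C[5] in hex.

C[1] = 0x90, C[2] = 0x44, C[3] = 0xB3, C[4] = 0xFB, C[5] = 0xA0

C[1]: P[1] ⊕ 0x40 = 0xF7; E(K, 0xF7) = 0x90.
C[2]: P[2] ⊕ 0x90 = 0x23; E(K, 0x23) = 0x44.
C[3]: P[3] ⊕ 0x44 = 0xD4; E(K, 0xD4) = 0xB3.
C[4]: P[4] ⊕ 0xB3 = 0x9C; E(K, 0x9C) = 0xFB.
C[5]: P[5] ⊕ 0xFB = 0xC7; E(K, 0xC7) = 0xA0.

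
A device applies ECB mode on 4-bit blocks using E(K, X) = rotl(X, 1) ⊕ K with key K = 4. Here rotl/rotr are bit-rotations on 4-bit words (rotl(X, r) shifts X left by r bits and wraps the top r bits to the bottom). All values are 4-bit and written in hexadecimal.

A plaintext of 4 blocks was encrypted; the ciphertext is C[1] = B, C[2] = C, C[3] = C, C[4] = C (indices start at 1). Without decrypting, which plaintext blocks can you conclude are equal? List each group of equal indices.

ECB encrypts each block independently with the same key, so equal ciphertext blocks imply equal plaintext blocks.
C[2] = C[3] = C[4] = C, so P[2] = P[3] = P[4].

P[2] = P[3] = P[4]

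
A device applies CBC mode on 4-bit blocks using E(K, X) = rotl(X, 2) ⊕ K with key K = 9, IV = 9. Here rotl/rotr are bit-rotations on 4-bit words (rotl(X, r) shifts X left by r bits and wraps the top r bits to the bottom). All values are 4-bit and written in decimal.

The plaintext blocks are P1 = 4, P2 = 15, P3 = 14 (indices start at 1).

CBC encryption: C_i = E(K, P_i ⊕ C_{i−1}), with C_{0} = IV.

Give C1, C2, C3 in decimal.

C1 = 14, C2 = 13, C3 = 5

C1: P1 ⊕ 9 = 13; E(K, 13) = 14.
C2: P2 ⊕ 14 = 1; E(K, 1) = 13.
C3: P3 ⊕ 13 = 3; E(K, 3) = 5.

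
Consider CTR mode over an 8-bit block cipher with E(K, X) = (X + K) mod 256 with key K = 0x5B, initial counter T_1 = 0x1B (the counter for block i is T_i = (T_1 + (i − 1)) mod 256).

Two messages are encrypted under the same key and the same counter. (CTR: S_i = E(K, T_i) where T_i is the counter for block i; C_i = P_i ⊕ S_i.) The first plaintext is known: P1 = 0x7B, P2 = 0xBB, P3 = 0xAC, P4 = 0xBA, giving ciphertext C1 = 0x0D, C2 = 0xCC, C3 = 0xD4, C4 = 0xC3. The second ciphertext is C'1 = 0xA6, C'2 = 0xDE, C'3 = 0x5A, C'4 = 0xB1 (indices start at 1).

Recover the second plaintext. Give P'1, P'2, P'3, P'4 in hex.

P'1 = 0xD0, P'2 = 0xA9, P'3 = 0x22, P'4 = 0xC8

In CTR with a reused counter, both messages share the same keystream S_i, so C_i ⊕ C'_i = P_i ⊕ P'_i and thus P'_i = P_i ⊕ C_i ⊕ C'_i.
P'1: 0x7B ⊕ 0x0D ⊕ 0xA6 = 0xD0.
P'2: 0xBB ⊕ 0xCC ⊕ 0xDE = 0xA9.
P'3: 0xAC ⊕ 0xD4 ⊕ 0x5A = 0x22.
P'4: 0xBA ⊕ 0xC3 ⊕ 0xB1 = 0xC8.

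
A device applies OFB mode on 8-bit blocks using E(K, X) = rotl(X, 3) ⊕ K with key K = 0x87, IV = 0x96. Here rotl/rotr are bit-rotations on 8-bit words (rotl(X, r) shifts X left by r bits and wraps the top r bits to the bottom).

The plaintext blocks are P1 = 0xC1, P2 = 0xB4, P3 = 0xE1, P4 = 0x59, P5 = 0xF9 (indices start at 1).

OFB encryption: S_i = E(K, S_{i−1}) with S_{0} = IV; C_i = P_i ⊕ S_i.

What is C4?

C4 = 0x65

C1: S = E(K, 0x96) = 0x33; 0xC1 ⊕ 0x33 = 0xF2.
C2: S = E(K, 0x33) = 0x1E; 0xB4 ⊕ 0x1E = 0xAA.
C3: S = E(K, 0x1E) = 0x77; 0xE1 ⊕ 0x77 = 0x96.
C4: S = E(K, 0x77) = 0x3C; 0x59 ⊕ 0x3C = 0x65.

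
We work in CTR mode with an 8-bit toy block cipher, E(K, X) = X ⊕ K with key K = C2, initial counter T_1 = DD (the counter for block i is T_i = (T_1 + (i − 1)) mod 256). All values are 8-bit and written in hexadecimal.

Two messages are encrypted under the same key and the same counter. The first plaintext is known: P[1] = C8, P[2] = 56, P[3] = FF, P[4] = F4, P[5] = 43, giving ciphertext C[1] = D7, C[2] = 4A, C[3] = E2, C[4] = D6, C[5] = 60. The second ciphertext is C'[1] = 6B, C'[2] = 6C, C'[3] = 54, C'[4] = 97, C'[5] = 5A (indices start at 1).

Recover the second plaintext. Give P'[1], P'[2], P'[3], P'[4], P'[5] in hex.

P'[1] = 74, P'[2] = 70, P'[3] = 49, P'[4] = B5, P'[5] = 79

In CTR with a reused counter, both messages share the same keystream S_i, so C_i ⊕ C'_i = P_i ⊕ P'_i and thus P'_i = P_i ⊕ C_i ⊕ C'_i.
P'[1]: C8 ⊕ D7 ⊕ 6B = 74.
P'[2]: 56 ⊕ 4A ⊕ 6C = 70.
P'[3]: FF ⊕ E2 ⊕ 54 = 49.
P'[4]: F4 ⊕ D6 ⊕ 97 = B5.
P'[5]: 43 ⊕ 60 ⊕ 5A = 79.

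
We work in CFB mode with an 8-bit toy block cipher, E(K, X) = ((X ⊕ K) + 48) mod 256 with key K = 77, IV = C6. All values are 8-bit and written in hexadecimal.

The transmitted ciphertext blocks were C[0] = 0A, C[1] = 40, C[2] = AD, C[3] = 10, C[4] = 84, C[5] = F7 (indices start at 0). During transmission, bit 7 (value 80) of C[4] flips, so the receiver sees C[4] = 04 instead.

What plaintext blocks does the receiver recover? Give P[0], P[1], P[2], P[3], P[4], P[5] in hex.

P[0] = F3, P[1] = 85, P[2] = D2, P[3] = 32, P[4] = AB, P[5] = 4C

CFB decryption: P_i = C_i ⊕ E(K, C_{i−1}), with C_{−1} = IV.
Only C[4] changed, to 04. In CFB, a change in C_i flips the same bit in P_i and garbles P_{i+1}. Decrypting the received ciphertext:
P[0]: E(K, C6) = F9; 0A ⊕ F9 = F3.
P[1]: E(K, 0A) = C5; 40 ⊕ C5 = 85.
P[2]: E(K, 40) = 7F; AD ⊕ 7F = D2.
P[3]: E(K, AD) = 22; 10 ⊕ 22 = 32.
P[4]: E(K, 10) = AF; 04 ⊕ AF = AB.
P[5]: E(K, 04) = BB; F7 ⊕ BB = 4C.
Blocks that differ from the original plaintext: P[4], P[5].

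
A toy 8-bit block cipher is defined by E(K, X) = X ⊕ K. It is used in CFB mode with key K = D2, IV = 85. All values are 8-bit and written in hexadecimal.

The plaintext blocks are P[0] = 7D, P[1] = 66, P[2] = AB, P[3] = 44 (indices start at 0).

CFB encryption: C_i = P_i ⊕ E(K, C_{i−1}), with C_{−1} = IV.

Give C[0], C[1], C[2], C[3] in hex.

C[0]: E(K, 85) = 57; 7D ⊕ 57 = 2A.
C[1]: E(K, 2A) = F8; 66 ⊕ F8 = 9E.
C[2]: E(K, 9E) = 4C; AB ⊕ 4C = E7.
C[3]: E(K, E7) = 35; 44 ⊕ 35 = 71.

C[0] = 2A, C[1] = 9E, C[2] = E7, C[3] = 71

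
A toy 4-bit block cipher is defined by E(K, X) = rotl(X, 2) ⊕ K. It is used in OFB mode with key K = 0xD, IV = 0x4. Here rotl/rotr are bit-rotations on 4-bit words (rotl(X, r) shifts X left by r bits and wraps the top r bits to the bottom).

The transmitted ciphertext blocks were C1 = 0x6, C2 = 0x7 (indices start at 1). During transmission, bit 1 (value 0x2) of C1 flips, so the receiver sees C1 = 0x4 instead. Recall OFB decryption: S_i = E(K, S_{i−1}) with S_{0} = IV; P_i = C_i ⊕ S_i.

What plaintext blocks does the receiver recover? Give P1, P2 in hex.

P1 = 0x8, P2 = 0x9

Only C1 changed, to 0x4. In OFB, a change in C_i flips the same bit in P_i only; the keystream is unaffected. Decrypting the received ciphertext:
P1: S = E(K, 0x4) = 0xC; 0x4 ⊕ 0xC = 0x8.
P2: S = E(K, 0xC) = 0xE; 0x7 ⊕ 0xE = 0x9.
Blocks that differ from the original plaintext: P1.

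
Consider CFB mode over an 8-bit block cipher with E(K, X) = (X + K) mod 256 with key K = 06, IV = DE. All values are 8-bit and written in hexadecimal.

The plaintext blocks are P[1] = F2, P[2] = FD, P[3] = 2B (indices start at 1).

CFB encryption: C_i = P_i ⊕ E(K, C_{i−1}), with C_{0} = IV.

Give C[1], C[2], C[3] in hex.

C[1]: E(K, DE) = E4; F2 ⊕ E4 = 16.
C[2]: E(K, 16) = 1C; FD ⊕ 1C = E1.
C[3]: E(K, E1) = E7; 2B ⊕ E7 = CC.

C[1] = 16, C[2] = E1, C[3] = CC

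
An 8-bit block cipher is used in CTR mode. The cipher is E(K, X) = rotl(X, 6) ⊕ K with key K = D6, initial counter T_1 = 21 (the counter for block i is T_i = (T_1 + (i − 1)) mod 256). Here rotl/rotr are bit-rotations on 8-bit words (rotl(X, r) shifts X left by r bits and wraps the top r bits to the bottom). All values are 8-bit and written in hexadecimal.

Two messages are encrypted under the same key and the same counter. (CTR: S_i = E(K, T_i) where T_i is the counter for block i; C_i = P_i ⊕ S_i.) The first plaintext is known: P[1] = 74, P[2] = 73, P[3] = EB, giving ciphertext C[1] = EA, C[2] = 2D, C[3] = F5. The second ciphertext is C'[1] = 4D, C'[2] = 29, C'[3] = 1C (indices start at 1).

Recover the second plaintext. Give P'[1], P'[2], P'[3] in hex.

P'[1] = D3, P'[2] = 77, P'[3] = 02

In CTR with a reused counter, both messages share the same keystream S_i, so C_i ⊕ C'_i = P_i ⊕ P'_i and thus P'_i = P_i ⊕ C_i ⊕ C'_i.
P'[1]: 74 ⊕ EA ⊕ 4D = D3.
P'[2]: 73 ⊕ 2D ⊕ 29 = 77.
P'[3]: EB ⊕ F5 ⊕ 1C = 02.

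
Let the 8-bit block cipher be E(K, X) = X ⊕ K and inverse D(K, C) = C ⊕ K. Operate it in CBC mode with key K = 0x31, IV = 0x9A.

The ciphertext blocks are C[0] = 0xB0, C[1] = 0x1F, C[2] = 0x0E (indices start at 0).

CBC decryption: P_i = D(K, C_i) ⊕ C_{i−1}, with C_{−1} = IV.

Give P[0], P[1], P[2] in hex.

P[0] = 0x1B, P[1] = 0x9E, P[2] = 0x20

P[0]: D(K, 0xB0) = 0x81; 0x81 ⊕ 0x9A = 0x1B.
P[1]: D(K, 0x1F) = 0x2E; 0x2E ⊕ 0xB0 = 0x9E.
P[2]: D(K, 0x0E) = 0x3F; 0x3F ⊕ 0x1F = 0x20.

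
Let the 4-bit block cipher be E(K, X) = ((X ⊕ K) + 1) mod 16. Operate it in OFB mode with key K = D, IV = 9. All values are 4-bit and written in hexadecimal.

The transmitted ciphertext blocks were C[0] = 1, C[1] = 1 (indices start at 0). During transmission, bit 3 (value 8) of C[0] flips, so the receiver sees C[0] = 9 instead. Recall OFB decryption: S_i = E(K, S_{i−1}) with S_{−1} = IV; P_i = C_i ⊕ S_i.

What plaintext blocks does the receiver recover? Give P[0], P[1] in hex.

P[0] = C, P[1] = 8

Only C[0] changed, to 9. In OFB, a change in C_i flips the same bit in P_i only; the keystream is unaffected. Decrypting the received ciphertext:
P[0]: S = E(K, 9) = 5; 9 ⊕ 5 = C.
P[1]: S = E(K, 5) = 9; 1 ⊕ 9 = 8.
Blocks that differ from the original plaintext: P[0].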